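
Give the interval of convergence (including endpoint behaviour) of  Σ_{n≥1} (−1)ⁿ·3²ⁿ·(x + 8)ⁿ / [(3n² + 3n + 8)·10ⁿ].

Apply the ratio test: |a_{n+1}| / |a_n| = [(3n² + 3n + 8)/(3(n+1)² + 3(n+1) + 8)] · 9/10, which tends to 9/10 as n → ∞.
The series converges when 9/10 · |x + 8| < 1, giving R = 10/9.
At x = -62/9: absolute convergence follows by limit comparison with Σ 1/n².
Check x = -82/9: the series is dominated by a constant times Σ 1/n², which converges (p = 2 > 1).

[-82/9, -62/9]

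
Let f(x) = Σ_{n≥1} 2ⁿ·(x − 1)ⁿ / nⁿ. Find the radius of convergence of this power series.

R = ∞

Root test: |a_n|^(1/n) = 2/n → 0.
The limit is 0 for every x, so R = ∞.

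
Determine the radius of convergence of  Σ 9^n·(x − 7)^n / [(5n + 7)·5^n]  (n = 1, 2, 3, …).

Ratio test: |a_{n+1}/a_n| = [(5n + 7)/(5(n+1) + 7)] · 9/5 → 9/5 as n → ∞.
Thus R = 1/(9/5) = 5/9.

R = 5/9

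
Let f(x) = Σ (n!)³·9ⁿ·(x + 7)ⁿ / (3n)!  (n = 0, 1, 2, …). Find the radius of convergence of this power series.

Apply the ratio test: |a_{n+1}| / |a_n| = (n+1)³/[(3n+1)·(3n+2)·(3n+3)] · 9, which tends to 1/3 as n → ∞.
Thus R = 1/(1/3) = 3.

R = 3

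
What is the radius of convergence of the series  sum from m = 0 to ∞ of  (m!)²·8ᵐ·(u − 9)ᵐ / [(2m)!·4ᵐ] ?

R = 2

By the ratio test, |a_{m+1}/a_m| = (m+1)²/[(2m+1)·(2m+2)] · 8/4 → 1/2.
Thus R = 1/(1/2) = 2.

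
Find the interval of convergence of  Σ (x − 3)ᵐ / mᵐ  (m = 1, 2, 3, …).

(−∞, ∞)

By the Cauchy root test, |a_m|^(1/m) = 1/m → 0.
The limit is 0 for every x, so R = ∞.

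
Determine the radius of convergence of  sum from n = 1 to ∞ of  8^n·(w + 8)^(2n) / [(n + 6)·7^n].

The ratio of consecutive coefficients is [(n + 6)/((n+1) + 6)] · 8/7 → 8/7.
Writing y = (w + 8)², the series in y has radius 7/8, so |w + 8| < √(7/8) and R = √14/4.

R = √14/4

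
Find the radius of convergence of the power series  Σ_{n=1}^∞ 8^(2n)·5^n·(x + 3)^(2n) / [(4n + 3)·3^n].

Ratio test: |a_{n+1}/a_n| = [(4n + 3)/(4(n+1) + 3)] · 64·5/3 → 320/3 as n → ∞.
Writing y = (x + 3)², the series in y has radius 3/320, so |x + 3| < √(3/320) and R = √15/40.

R = √15/40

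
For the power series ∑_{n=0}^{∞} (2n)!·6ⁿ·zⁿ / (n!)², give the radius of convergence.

R = 1/24

Ratio test: |a_{n+1}/a_n| = (2n+1)·(2n+2)/(n+1)² · 6 → 24 as n → ∞.
The series converges when 24 · |z| < 1, giving R = 1/24.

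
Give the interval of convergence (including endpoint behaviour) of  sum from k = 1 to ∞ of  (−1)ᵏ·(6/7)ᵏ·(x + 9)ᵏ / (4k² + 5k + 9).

[-61/6, -47/6]

The ratio of consecutive coefficients is [(4k² + 5k + 9)/(4(k+1)² + 5(k+1) + 9)] · 6/7 → 6/7.
Hence the series converges for |x + 9| < 1/(6/7) = 7/6, so the radius of convergence is 7/6.
At x = -47/6: the series is dominated by a constant times Σ 1/k², which converges (p = 2 > 1).
Endpoint x = -61/6: the series is dominated by a constant times Σ 1/k², which converges (p = 2 > 1).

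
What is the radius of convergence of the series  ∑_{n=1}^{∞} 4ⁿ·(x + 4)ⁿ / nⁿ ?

By the Cauchy root test, |a_n|^(1/n) = 4/n → 0.
The limit is 0 for every x, so R = ∞.

R = ∞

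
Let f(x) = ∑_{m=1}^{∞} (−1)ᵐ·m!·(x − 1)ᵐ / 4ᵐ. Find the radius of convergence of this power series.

R = 0

Apply the ratio test: |a_{m+1}| / |a_m| = (m+1) · 1/4, which tends to ∞ as m → ∞.
The ratio grows without bound, so the series diverges whenever (x − 1) ≠ 0; it converges only at x = 1. R = 0.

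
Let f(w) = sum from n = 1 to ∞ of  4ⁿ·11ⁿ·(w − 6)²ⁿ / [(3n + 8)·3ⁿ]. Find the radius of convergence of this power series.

Ratio test: |a_{n+1}/a_n| = [(3n + 8)/(3(n+1) + 8)] · 4·11/3 → 44/3 as n → ∞.
Since the exponent of (w − 6) increases by 2 each term, convergence requires |w − 6|² < 3/44, hence R = √33/22.

R = √33/22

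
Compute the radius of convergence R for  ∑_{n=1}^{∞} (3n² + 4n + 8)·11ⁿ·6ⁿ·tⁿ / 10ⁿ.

By the ratio test, |a_{n+1}/a_n| = [(3(n+1)² + 4(n+1) + 8)/(3n² + 4n + 8)] · 11·6/10 → 33/5.
Hence the series converges for |t| < 1/(33/5) = 5/33, so the radius of convergence is 5/33.

R = 5/33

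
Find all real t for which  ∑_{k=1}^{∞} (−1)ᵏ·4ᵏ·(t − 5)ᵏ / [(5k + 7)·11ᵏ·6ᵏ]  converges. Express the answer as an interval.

(-23/2, 43/2]

Ratio test: |a_{k+1}/a_k| = [(5k + 7)/(5(k+1) + 7)] · 4/(11·6) → 2/33 as k → ∞.
The series converges when 2/33 · |t − 5| < 1, giving R = 33/2.
Check t = 43/2: convergence follows from the alternating series test (terms decrease monotonically to 0).
When t = -23/2, the terms are asymptotic to a nonzero constant times 1/k, so the series diverges by limit comparison with Σ 1/k.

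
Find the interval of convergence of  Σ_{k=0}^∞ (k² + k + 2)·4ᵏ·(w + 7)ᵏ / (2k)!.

(−∞, ∞)

The ratio of consecutive coefficients is ((k+1)² + (k+1) + 2)/(k² + k + 2) · 4 · 1/[(2k+1)·(2k+2)] → 0.
The limit is 0, so the series converges for all w; R = ∞.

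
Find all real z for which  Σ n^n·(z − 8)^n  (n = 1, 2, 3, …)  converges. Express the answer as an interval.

{8}

Root test: |a_n|^(1/n) = n → ∞.
The root grows without bound, so R = 0 (convergence only at z = 8).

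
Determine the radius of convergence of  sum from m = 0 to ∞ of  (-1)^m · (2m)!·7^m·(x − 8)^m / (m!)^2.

Ratio test: |a_{m+1}/a_m| = (2m+1)·(2m+2)/(m+1)² · 7 → 28 as m → ∞.
Convergence for |x − 8| · 28 < 1, i.e. |x − 8| < 1/28. So R = 1/28.

R = 1/28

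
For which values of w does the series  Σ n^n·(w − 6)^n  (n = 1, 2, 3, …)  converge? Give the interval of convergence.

{6}

By the Cauchy root test, |a_n|^(1/n) = n → ∞.
The root grows without bound, so R = 0 (convergence only at w = 6).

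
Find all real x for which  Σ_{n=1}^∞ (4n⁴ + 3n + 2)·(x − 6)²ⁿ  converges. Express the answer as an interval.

(5, 7)

The ratio of consecutive coefficients is (4(n+1)⁴ + 3(n+1) + 2)/(4n⁴ + 3n + 2) → 1.
Successive powers of (x − 6) differ by 2, so the series converges when |x − 6|² · 1 < 1, i.e. |x − 6| < √(1) = 1. So R = 1.
Endpoint x = 7: the terms do not tend to 0, so the series diverges.
Endpoint x = 5: the terms do not tend to 0, so the series diverges.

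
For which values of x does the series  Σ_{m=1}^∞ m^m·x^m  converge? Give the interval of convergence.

By the Cauchy root test, |a_m|^(1/m) = m → ∞.
The root grows without bound, so R = 0 (convergence only at x = 0).

{0}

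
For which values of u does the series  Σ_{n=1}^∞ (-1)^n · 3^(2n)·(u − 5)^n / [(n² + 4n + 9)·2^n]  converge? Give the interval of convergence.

Apply the ratio test: |a_{n+1}| / |a_n| = [(n² + 4n + 9)/((n+1)² + 4(n+1) + 9)] · 9/2, which tends to 9/2 as n → ∞.
The series converges when 9/2 · |u − 5| < 1, giving R = 2/9.
At u = 47/9: the terms are on the order of 1/n², so the series converges absolutely by comparison with the p-series (p = 2 > 1).
At u = 43/9: the terms are on the order of 1/n², so the series converges absolutely by comparison with the p-series (p = 2 > 1).

[43/9, 47/9]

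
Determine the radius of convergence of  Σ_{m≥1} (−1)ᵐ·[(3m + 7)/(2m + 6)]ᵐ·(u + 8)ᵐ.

R = 2/3

By the Cauchy root test, |a_m|^(1/m) = (3m + 7)/(2m + 6) → 3/2.
The series converges when 3/2 · |u + 8| < 1, giving R = 2/3.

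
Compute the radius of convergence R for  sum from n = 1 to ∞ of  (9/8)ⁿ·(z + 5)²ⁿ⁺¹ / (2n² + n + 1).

R = 2√2/3

By the ratio test, |a_{n+1}/a_n| = [(2n² + n + 1)/(2(n+1)² + (n+1) + 1)] · 9/8 → 9/8.
Since the exponent of (z + 5) increases by 2 each term, convergence requires |z + 5|² < 8/9, hence R = 2√2/3.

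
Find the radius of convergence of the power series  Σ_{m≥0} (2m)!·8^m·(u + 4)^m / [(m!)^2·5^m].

Ratio test: |a_{m+1}/a_m| = (2m+1)·(2m+2)/(m+1)² · 8/5 → 32/5 as m → ∞.
Convergence for |u + 4| · 32/5 < 1, i.e. |u + 4| < 5/32. So R = 5/32.

R = 5/32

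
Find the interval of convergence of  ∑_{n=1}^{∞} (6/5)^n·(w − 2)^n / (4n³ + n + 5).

[7/6, 17/6]

By the ratio test, |a_{n+1}/a_n| = [(4n³ + n + 5)/(4(n+1)³ + (n+1) + 5)] · 6/5 → 6/5.
The series converges when 6/5 · |w − 2| < 1, giving R = 5/6.
At w = 17/6: absolute convergence follows by limit comparison with Σ 1/n³.
At w = 7/6: the terms are on the order of 1/n³, so the series converges absolutely by comparison with the p-series (p = 3 > 1).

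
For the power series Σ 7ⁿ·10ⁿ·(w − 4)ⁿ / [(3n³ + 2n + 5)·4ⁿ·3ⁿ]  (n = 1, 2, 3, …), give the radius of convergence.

R = 6/35

Apply the ratio test: |a_{n+1}| / |a_n| = [(3n³ + 2n + 5)/(3(n+1)³ + 2(n+1) + 5)] · 7·10/(4·3), which tends to 35/6 as n → ∞.
The series converges when 35/6 · |w − 4| < 1, giving R = 6/35.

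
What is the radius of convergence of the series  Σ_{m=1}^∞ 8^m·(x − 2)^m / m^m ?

Applying the root test, |a_m|^(1/m) = 8/m → 0.
The limit is 0 for every x, so R = ∞.

R = ∞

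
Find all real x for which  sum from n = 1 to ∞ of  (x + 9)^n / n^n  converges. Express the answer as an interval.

(−∞, ∞)

Root test: |a_n|^(1/n) = 1/n → 0.
The limit is 0 for every x, so R = ∞.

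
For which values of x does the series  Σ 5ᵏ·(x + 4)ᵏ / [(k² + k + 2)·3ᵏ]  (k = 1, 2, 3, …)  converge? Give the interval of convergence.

The ratio of consecutive coefficients is [(k² + k + 2)/((k+1)² + (k+1) + 2)] · 5/3 → 5/3.
The series converges when 5/3 · |x + 4| < 1, giving R = 3/5.
When x = -17/5, absolute convergence follows by limit comparison with Σ 1/k².
At x = -23/5: the series is dominated by a constant times Σ 1/k², which converges (p = 2 > 1).

[-23/5, -17/5]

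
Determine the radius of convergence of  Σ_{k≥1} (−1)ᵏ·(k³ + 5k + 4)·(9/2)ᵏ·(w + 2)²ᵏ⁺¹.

R = √2/3

Apply the ratio test: |a_{k+1}| / |a_k| = [((k+1)³ + 5(k+1) + 4)/(k³ + 5k + 4)] · 9/2, which tends to 9/2 as k → ∞.
Writing y = (w + 2)², the series in y has radius 2/9, so |w + 2| < √(2/9) and R = √2/3.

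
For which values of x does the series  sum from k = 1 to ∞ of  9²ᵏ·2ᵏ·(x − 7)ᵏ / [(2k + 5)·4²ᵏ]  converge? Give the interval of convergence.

[559/81, 575/81)

Ratio test: |a_{k+1}/a_k| = [(2k + 5)/(2(k+1) + 5)] · 81·2/16 → 81/8 as k → ∞.
The series converges when 81/8 · |x − 7| < 1, giving R = 8/81.
Endpoint x = 575/81: comparison with the harmonic series Σ 1/k shows the series diverges.
When x = 559/81, the terms alternate in sign and decrease monotonically to 0 in absolute value (size ~ c/k), so the alternating series test gives convergence.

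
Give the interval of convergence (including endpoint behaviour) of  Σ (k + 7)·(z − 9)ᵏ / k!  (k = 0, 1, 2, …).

Apply the ratio test: |a_{k+1}| / |a_k| = ((k+1) + 7)/(k + 7) · 1/(k+1), which tends to 0 as k → ∞.
The ratio tends to 0 regardless of z, hence R = ∞.

(−∞, ∞)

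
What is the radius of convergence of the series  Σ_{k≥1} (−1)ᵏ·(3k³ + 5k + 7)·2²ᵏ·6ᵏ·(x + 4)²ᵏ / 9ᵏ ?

The ratio of consecutive coefficients is [(3(k+1)³ + 5(k+1) + 7)/(3k³ + 5k + 7)] · 4·6/9 → 8/3.
Writing y = (x + 4)², the series in y has radius 3/8, so |x + 4| < √(3/8) and R = √6/4.

R = √6/4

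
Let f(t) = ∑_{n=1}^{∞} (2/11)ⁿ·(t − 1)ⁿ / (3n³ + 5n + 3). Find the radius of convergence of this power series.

Ratio test: |a_{n+1}/a_n| = [(3n³ + 5n + 3)/(3(n+1)³ + 5(n+1) + 3)] · 2/11 → 2/11 as n → ∞.
Thus R = 1/(2/11) = 11/2.

R = 11/2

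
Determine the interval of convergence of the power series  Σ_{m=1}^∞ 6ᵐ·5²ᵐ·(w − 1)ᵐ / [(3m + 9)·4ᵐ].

[73/75, 77/75)

The ratio of consecutive coefficients is [(3m + 9)/(3(m+1) + 9)] · 6·25/4 → 75/2.
Hence the series converges for |w − 1| < 1/(75/2) = 2/75, so the radius of convergence is 2/75.
Endpoint w = 77/75: the terms are asymptotic to a nonzero constant times 1/m, so the series diverges by limit comparison with Σ 1/m.
When w = 73/75, an alternating series whose terms decrease to 0 in absolute value, so it converges by the Leibniz criterion.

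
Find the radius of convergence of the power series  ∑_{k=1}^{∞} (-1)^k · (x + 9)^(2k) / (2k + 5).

R = 1

By the ratio test, |a_{k+1}/a_k| = (2k + 5)/(2(k+1) + 5) → 1.
Writing y = (x + 9)², the series in y has radius 1, so |x + 9| < √(1) = 1 and R = 1.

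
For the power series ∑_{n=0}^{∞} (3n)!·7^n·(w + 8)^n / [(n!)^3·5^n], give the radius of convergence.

R = 5/189

Apply the ratio test: |a_{n+1}| / |a_n| = (3n+1)·(3n+2)·(3n+3)/(n+1)³ · 7/5, which tends to 189/5 as n → ∞.
Hence the series converges for |w + 8| < 1/(189/5) = 5/189, so the radius of convergence is 5/189.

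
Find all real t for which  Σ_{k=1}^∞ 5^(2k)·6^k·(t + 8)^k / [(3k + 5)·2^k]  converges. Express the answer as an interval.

Apply the ratio test: |a_{k+1}| / |a_k| = [(3k + 5)/(3(k+1) + 5)] · 25·6/2, which tends to 75 as k → ∞.
Thus R = 1/(75) = 1/75.
Endpoint t = -599/75: the terms behave like c/k; limit comparison with the harmonic series gives divergence.
At t = -601/75: the terms alternate in sign and decrease monotonically to 0 in absolute value (size ~ c/k), so the alternating series test gives convergence.

[-601/75, -599/75)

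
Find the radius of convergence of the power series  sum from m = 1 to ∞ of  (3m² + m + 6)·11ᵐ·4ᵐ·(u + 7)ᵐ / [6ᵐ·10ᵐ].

R = 15/11

The ratio of consecutive coefficients is [(3(m+1)² + (m+1) + 6)/(3m² + m + 6)] · 11·4/(6·10) → 11/15.
The series converges when 11/15 · |u + 7| < 1, giving R = 15/11.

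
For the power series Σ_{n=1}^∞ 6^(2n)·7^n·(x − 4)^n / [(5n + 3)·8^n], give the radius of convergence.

R = 2/63

Ratio test: |a_{n+1}/a_n| = [(5n + 3)/(5(n+1) + 3)] · 36·7/8 → 63/2 as n → ∞.
Thus R = 1/(63/2) = 2/63.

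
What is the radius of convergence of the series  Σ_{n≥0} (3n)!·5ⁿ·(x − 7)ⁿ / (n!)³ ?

Apply the ratio test: |a_{n+1}| / |a_n| = (3n+1)·(3n+2)·(3n+3)/(n+1)³ · 5, which tends to 135 as n → ∞.
Convergence for |x − 7| · 135 < 1, i.e. |x − 7| < 1/135. So R = 1/135.

R = 1/135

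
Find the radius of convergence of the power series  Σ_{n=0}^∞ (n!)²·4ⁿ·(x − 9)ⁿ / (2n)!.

The ratio of consecutive coefficients is (n+1)²/[(2n+1)·(2n+2)] · 4 → 1.
So the series converges when |x − 9| < 1 and diverges when |x − 9| > 1; R = 1.

R = 1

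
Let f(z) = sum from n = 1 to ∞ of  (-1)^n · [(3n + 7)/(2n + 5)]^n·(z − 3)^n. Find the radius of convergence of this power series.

R = 2/3

Applying the root test, |a_n|^(1/n) = (3n + 7)/(2n + 5) → 3/2.
Hence the series converges for |z − 3| < 1/(3/2) = 2/3, so the radius of convergence is 2/3.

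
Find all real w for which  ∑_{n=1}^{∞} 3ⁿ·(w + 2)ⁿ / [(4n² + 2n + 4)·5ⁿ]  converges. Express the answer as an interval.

[-11/3, -1/3]

The ratio of consecutive coefficients is [(4n² + 2n + 4)/(4(n+1)² + 2(n+1) + 4)] · 3/5 → 3/5.
The series converges when 3/5 · |w + 2| < 1, giving R = 5/3.
When w = -1/3, absolute convergence follows by limit comparison with Σ 1/n².
When w = -11/3, the series is dominated by a constant times Σ 1/n², which converges (p = 2 > 1).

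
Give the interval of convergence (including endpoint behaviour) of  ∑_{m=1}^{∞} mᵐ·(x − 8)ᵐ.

Applying the root test, |a_m|^(1/m) = m → ∞.
Since the m-th root of |a_m| is unbounded, the series converges only at x = 8; R = 0.

{8}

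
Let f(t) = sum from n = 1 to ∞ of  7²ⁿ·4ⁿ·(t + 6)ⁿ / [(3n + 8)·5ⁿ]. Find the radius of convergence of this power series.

R = 5/196

Ratio test: |a_{n+1}/a_n| = [(3n + 8)/(3(n+1) + 8)] · 49·4/5 → 196/5 as n → ∞.
The series converges when 196/5 · |t + 6| < 1, giving R = 5/196.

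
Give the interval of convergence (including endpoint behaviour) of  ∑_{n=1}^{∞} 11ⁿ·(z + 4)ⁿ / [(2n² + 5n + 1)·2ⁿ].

[-46/11, -42/11]

Ratio test: |a_{n+1}/a_n| = [(2n² + 5n + 1)/(2(n+1)² + 5(n+1) + 1)] · 11/2 → 11/2 as n → ∞.
Convergence for |z + 4| · 11/2 < 1, i.e. |z + 4| < 2/11. So R = 2/11.
Endpoint z = -42/11: the terms are on the order of 1/n², so the series converges absolutely by comparison with the p-series (p = 2 > 1).
Endpoint z = -46/11: absolute convergence follows by limit comparison with Σ 1/n².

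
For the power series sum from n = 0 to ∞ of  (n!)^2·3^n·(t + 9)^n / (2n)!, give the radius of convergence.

The ratio of consecutive coefficients is (n+1)²/[(2n+1)·(2n+2)] · 3 → 3/4.
Hence the series converges for |t + 9| < 1/(3/4) = 4/3, so the radius of convergence is 4/3.

R = 4/3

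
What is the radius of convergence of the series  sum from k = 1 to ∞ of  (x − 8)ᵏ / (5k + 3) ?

R = 1

Apply the ratio test: |a_{k+1}| / |a_k| = (5k + 3)/(5(k+1) + 3), which tends to 1 as k → ∞.
So the series converges when |x − 8| < 1 and diverges when |x − 8| > 1; R = 1.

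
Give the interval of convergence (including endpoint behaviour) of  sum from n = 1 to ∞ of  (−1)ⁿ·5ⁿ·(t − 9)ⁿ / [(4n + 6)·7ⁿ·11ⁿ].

(-32/5, 122/5]

Ratio test: |a_{n+1}/a_n| = [(4n + 6)/(4(n+1) + 6)] · 5/(7·11) → 5/77 as n → ∞.
Hence the series converges for |t − 9| < 1/(5/77) = 77/5, so the radius of convergence is 77/5.
Check t = 122/5: an alternating series whose terms decrease to 0 in absolute value, so it converges by the Leibniz criterion.
When t = -32/5, comparison with the harmonic series Σ 1/n shows the series diverges.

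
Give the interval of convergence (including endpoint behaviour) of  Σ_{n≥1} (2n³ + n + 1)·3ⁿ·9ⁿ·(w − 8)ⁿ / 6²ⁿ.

(20/3, 28/3)

The ratio of consecutive coefficients is [(2(n+1)³ + (n+1) + 1)/(2n³ + n + 1)] · 3·9/36 → 3/4.
Convergence for |w − 8| · 3/4 < 1, i.e. |w − 8| < 4/3. So R = 4/3.
At w = 28/3: the terms have absolute value of order n³, which does not tend to 0, so the series diverges by the divergence test.
Endpoint w = 20/3: the n-th term does not approach 0; divergence by the term test.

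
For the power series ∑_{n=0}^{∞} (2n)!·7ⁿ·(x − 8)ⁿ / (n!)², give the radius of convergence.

The ratio of consecutive coefficients is (2n+1)·(2n+2)/(n+1)² · 7 → 28.
Thus R = 1/(28) = 1/28.

R = 1/28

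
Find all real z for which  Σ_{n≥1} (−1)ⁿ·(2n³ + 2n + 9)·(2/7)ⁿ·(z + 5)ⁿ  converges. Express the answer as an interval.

Apply the ratio test: |a_{n+1}| / |a_n| = [(2(n+1)³ + 2(n+1) + 9)/(2n³ + 2n + 9)] · 2/7, which tends to 2/7 as n → ∞.
Convergence for |z + 5| · 2/7 < 1, i.e. |z + 5| < 7/2. So R = 7/2.
Check z = -3/2: the n-th term does not approach 0; divergence by the term test.
Check z = -17/2: the n-th term does not approach 0; divergence by the term test.

(-17/2, -3/2)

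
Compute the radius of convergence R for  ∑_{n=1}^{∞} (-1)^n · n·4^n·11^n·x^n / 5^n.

By the ratio test, |a_{n+1}/a_n| = [(n+1)/n] · 4·11/5 → 44/5.
Thus R = 1/(44/5) = 5/44.

R = 5/44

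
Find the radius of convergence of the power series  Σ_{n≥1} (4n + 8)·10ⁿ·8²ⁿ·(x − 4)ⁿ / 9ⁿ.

R = 9/640

Ratio test: |a_{n+1}/a_n| = [(4(n+1) + 8)/(4n + 8)] · 10·64/9 → 640/9 as n → ∞.
Hence the series converges for |x − 4| < 1/(640/9) = 9/640, so the radius of convergence is 9/640.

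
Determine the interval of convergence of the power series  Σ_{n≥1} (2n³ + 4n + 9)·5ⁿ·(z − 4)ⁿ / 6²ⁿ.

Apply the ratio test: |a_{n+1}| / |a_n| = [(2(n+1)³ + 4(n+1) + 9)/(2n³ + 4n + 9)] · 5/36, which tends to 5/36 as n → ∞.
Thus R = 1/(5/36) = 36/5.
When z = 56/5, the terms have absolute value of order n³, which does not tend to 0, so the series diverges by the divergence test.
When z = -16/5, the terms have absolute value of order n³, which does not tend to 0, so the series diverges by the divergence test.

(-16/5, 56/5)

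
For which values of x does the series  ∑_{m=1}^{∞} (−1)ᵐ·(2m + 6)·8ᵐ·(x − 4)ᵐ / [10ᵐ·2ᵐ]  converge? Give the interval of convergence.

Ratio test: |a_{m+1}/a_m| = [(2(m+1) + 6)/(2m + 6)] · 8/(10·2) → 2/5 as m → ∞.
Hence the series converges for |x − 4| < 1/(2/5) = 5/2, so the radius of convergence is 5/2.
Check x = 13/2: the terms have absolute value of order m, which does not tend to 0, so the series diverges by the divergence test.
At x = 3/2: the terms do not tend to 0, so the series diverges.

(3/2, 13/2)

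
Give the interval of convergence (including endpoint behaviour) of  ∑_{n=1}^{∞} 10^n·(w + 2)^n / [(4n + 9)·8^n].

The ratio of consecutive coefficients is [(4n + 9)/(4(n+1) + 9)] · 10/8 → 5/4.
The series converges when 5/4 · |w + 2| < 1, giving R = 4/5.
At w = -6/5: the terms behave like c/n; limit comparison with the harmonic series gives divergence.
Check w = -14/5: the terms alternate in sign and decrease monotonically to 0 in absolute value (size ~ c/n), so the alternating series test gives convergence.

[-14/5, -6/5)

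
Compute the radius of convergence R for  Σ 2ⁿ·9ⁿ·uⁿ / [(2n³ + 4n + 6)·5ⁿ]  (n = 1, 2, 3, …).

R = 5/18

Apply the ratio test: |a_{n+1}| / |a_n| = [(2n³ + 4n + 6)/(2(n+1)³ + 4(n+1) + 6)] · 2·9/5, which tends to 18/5 as n → ∞.
The series converges when 18/5 · |u| < 1, giving R = 5/18.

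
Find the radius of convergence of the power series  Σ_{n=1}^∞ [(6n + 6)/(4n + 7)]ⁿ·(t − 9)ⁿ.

By the Cauchy root test, |a_n|^(1/n) = (6n + 6)/(4n + 7) → 3/2.
Convergence for |t − 9| · 3/2 < 1, i.e. |t − 9| < 2/3. So R = 2/3.

R = 2/3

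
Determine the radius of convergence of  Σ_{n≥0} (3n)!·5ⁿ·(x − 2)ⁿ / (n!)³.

The ratio of consecutive coefficients is (3n+1)·(3n+2)·(3n+3)/(n+1)³ · 5 → 135.
Convergence for |x − 2| · 135 < 1, i.e. |x − 2| < 1/135. So R = 1/135.

R = 1/135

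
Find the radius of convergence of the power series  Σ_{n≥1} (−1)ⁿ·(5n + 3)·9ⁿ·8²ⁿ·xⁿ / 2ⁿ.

R = 1/288

Ratio test: |a_{n+1}/a_n| = [(5(n+1) + 3)/(5n + 3)] · 9·64/2 → 288 as n → ∞.
The series converges when 288 · |x| < 1, giving R = 1/288.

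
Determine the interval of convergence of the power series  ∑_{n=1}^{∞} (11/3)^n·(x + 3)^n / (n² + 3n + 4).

[-36/11, -30/11]

Ratio test: |a_{n+1}/a_n| = [(n² + 3n + 4)/((n+1)² + 3(n+1) + 4)] · 11/3 → 11/3 as n → ∞.
Hence the series converges for |x + 3| < 1/(11/3) = 3/11, so the radius of convergence is 3/11.
When x = -30/11, the terms are on the order of 1/n², so the series converges absolutely by comparison with the p-series (p = 2 > 1).
At x = -36/11: the series is dominated by a constant times Σ 1/n², which converges (p = 2 > 1).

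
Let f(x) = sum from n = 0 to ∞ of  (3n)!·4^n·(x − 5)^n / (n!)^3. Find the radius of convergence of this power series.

By the ratio test, |a_{n+1}/a_n| = (3n+1)·(3n+2)·(3n+3)/(n+1)³ · 4 → 108.
Hence the series converges for |x − 5| < 1/(108) = 1/108, so the radius of convergence is 1/108.

R = 1/108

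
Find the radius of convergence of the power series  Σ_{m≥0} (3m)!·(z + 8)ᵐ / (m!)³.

R = 1/27

Ratio test: |a_{m+1}/a_m| = (3m+1)·(3m+2)·(3m+3)/(m+1)³ → 27 as m → ∞.
Thus R = 1/(27) = 1/27.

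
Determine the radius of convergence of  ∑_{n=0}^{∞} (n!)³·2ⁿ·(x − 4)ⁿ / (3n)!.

R = 27/2

The ratio of consecutive coefficients is (n+1)³/[(3n+1)·(3n+2)·(3n+3)] · 2 → 2/27.
Convergence for |x − 4| · 2/27 < 1, i.e. |x − 4| < 27/2. So R = 27/2.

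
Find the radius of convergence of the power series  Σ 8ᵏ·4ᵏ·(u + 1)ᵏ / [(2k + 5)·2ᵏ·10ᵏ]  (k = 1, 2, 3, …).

Apply the ratio test: |a_{k+1}| / |a_k| = [(2k + 5)/(2(k+1) + 5)] · 8·4/(2·10), which tends to 8/5 as k → ∞.
Thus R = 1/(8/5) = 5/8.

R = 5/8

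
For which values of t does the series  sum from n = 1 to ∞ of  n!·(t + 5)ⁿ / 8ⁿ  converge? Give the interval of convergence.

{-5}

Apply the ratio test: |a_{n+1}| / |a_n| = (n+1) · 1/8, which tends to ∞ as n → ∞.
The terms grow without bound for any (t + 5) ≠ 0, so R = 0 (convergence only at t = -5).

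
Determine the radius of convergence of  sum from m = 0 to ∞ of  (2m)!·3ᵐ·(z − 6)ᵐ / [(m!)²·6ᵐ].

R = 1/2

The ratio of consecutive coefficients is (2m+1)·(2m+2)/(m+1)² · 3/6 → 2.
Thus R = 1/(2) = 1/2.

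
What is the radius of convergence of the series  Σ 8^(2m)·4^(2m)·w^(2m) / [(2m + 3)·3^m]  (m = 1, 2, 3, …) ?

Apply the ratio test: |a_{m+1}| / |a_m| = [(2m + 3)/(2(m+1) + 3)] · 64·16/3, which tends to 1024/3 as m → ∞.
Writing y = w², the series in y has radius 3/1024, so |w| < √(3/1024) and R = √3/32.

R = √3/32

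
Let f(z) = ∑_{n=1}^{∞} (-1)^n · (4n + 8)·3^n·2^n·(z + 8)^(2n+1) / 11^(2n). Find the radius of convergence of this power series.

Apply the ratio test: |a_{n+1}| / |a_n| = [(4(n+1) + 8)/(4n + 8)] · 3·2/121, which tends to 6/121 as n → ∞.
Writing y = (z + 8)², the series in y has radius 121/6, so |z + 8| < √(121/6) and R = 11√6/6.

R = 11√6/6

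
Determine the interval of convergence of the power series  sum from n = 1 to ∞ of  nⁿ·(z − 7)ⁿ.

{7}

Root test: |a_n|^(1/n) = n → ∞.
Since the n-th root of |a_n| is unbounded, the series converges only at z = 7; R = 0.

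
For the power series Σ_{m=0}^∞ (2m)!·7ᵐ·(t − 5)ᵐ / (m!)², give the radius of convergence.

R = 1/28

By the ratio test, |a_{m+1}/a_m| = (2m+1)·(2m+2)/(m+1)² · 7 → 28.
Thus R = 1/(28) = 1/28.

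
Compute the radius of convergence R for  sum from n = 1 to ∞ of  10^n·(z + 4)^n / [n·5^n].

The ratio of consecutive coefficients is [n/(n+1)] · 10/5 → 2.
The series converges when 2 · |z + 4| < 1, giving R = 1/2.

R = 1/2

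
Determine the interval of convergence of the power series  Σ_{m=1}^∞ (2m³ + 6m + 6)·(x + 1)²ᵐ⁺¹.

(-2, 0)

The ratio of consecutive coefficients is (2(m+1)³ + 6(m+1) + 6)/(2m³ + 6m + 6) → 1.
Writing y = (x + 1)², the series in y has radius 1, so |x + 1| < √(1) = 1 and R = 1.
When x = 0, the m-th term does not approach 0; divergence by the term test.
When x = -2, the terms do not tend to 0, so the series diverges.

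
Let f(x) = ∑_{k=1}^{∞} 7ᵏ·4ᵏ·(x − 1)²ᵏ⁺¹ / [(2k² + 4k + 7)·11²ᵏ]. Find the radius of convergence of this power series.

R = 11√7/14

By the ratio test, |a_{k+1}/a_k| = [(2k² + 4k + 7)/(2(k+1)² + 4(k+1) + 7)] · 7·4/121 → 28/121.
Writing y = (x − 1)², the series in y has radius 121/28, so |x − 1| < √(121/28) and R = 11√7/14.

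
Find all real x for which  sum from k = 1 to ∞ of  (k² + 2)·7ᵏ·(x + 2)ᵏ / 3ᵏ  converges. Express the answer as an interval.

The ratio of consecutive coefficients is [((k+1)² + 2)/(k² + 2)] · 7/3 → 7/3.
Thus R = 1/(7/3) = 3/7.
When x = -11/7, the terms do not tend to 0, so the series diverges.
When x = -17/7, the terms do not tend to 0, so the series diverges.

(-17/7, -11/7)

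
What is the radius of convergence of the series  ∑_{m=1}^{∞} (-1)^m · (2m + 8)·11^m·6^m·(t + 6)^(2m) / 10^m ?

Ratio test: |a_{m+1}/a_m| = [(2(m+1) + 8)/(2m + 8)] · 11·6/10 → 33/5 as m → ∞.
Writing y = (t + 6)², the series in y has radius 5/33, so |t + 6| < √(5/33) and R = √165/33.

R = √165/33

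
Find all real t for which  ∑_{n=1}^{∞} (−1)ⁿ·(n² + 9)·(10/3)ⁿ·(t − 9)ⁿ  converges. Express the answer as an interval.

(87/10, 93/10)

Apply the ratio test: |a_{n+1}| / |a_n| = [((n+1)² + 9)/(n² + 9)] · 10/3, which tends to 10/3 as n → ∞.
Hence the series converges for |t − 9| < 1/(10/3) = 3/10, so the radius of convergence is 3/10.
Check t = 93/10: the terms have absolute value of order n², which does not tend to 0, so the series diverges by the divergence test.
At t = 87/10: the terms do not tend to 0, so the series diverges.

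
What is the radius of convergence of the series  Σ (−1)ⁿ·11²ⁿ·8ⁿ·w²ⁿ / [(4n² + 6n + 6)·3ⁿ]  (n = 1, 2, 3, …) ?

By the ratio test, |a_{n+1}/a_n| = [(4n² + 6n + 6)/(4(n+1)² + 6(n+1) + 6)] · 121·8/3 → 968/3.
Since the exponent of w increases by 2 each term, convergence requires |w|² < 3/968, hence R = √6/44.

R = √6/44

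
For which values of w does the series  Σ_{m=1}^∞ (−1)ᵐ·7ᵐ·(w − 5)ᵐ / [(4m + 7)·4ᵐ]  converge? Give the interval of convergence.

The ratio of consecutive coefficients is [(4m + 7)/(4(m+1) + 7)] · 7/4 → 7/4.
Convergence for |w − 5| · 7/4 < 1, i.e. |w − 5| < 4/7. So R = 4/7.
At w = 39/7: an alternating series whose terms decrease to 0 in absolute value, so it converges by the Leibniz criterion.
When w = 31/7, the terms behave like c/m; limit comparison with the harmonic series gives divergence.

(31/7, 39/7]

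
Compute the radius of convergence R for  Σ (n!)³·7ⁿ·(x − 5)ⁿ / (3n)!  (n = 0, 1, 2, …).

R = 27/7

Apply the ratio test: |a_{n+1}| / |a_n| = (n+1)³/[(3n+1)·(3n+2)·(3n+3)] · 7, which tends to 7/27 as n → ∞.
Thus R = 1/(7/27) = 27/7.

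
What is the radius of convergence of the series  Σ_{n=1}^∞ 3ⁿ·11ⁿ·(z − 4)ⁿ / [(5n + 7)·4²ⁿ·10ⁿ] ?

The ratio of consecutive coefficients is [(5n + 7)/(5(n+1) + 7)] · 3·11/(16·10) → 33/160.
Thus R = 1/(33/160) = 160/33.

R = 160/33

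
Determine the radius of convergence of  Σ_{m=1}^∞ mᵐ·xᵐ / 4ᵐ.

By the Cauchy root test, |a_m|^(1/m) = m/4 → ∞.
The root grows without bound, so R = 0 (convergence only at x = 0).

R = 0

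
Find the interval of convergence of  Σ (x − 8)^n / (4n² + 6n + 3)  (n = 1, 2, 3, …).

[7, 9]

Ratio test: |a_{n+1}/a_n| = (4n² + 6n + 3)/(4(n+1)² + 6(n+1) + 3) → 1 as n → ∞.
Hence R = 1.
Check x = 9: absolute convergence follows by limit comparison with Σ 1/n².
When x = 7, the series is dominated by a constant times Σ 1/n², which converges (p = 2 > 1).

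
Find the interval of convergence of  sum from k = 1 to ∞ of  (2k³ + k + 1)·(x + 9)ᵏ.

(-10, -8)

By the ratio test, |a_{k+1}/a_k| = (2(k+1)³ + (k+1) + 1)/(2k³ + k + 1) → 1.
Hence R = 1.
At x = -8: the terms do not tend to 0, so the series diverges.
At x = -10: the terms do not tend to 0, so the series diverges.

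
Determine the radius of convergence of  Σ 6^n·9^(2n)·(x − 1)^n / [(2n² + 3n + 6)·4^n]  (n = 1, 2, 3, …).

Apply the ratio test: |a_{n+1}| / |a_n| = [(2n² + 3n + 6)/(2(n+1)² + 3(n+1) + 6)] · 6·81/4, which tends to 243/2 as n → ∞.
Hence the series converges for |x − 1| < 1/(243/2) = 2/243, so the radius of convergence is 2/243.

R = 2/243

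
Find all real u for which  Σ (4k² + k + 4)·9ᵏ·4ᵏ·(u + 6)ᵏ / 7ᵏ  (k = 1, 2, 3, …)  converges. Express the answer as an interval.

By the ratio test, |a_{k+1}/a_k| = [(4(k+1)² + (k+1) + 4)/(4k² + k + 4)] · 9·4/7 → 36/7.
Convergence for |u + 6| · 36/7 < 1, i.e. |u + 6| < 7/36. So R = 7/36.
Endpoint u = -209/36: the terms have absolute value of order k², which does not tend to 0, so the series diverges by the divergence test.
Endpoint u = -223/36: the terms have absolute value of order k², which does not tend to 0, so the series diverges by the divergence test.

(-223/36, -209/36)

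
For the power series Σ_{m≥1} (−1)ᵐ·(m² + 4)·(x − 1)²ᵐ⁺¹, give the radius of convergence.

By the ratio test, |a_{m+1}/a_m| = ((m+1)² + 4)/(m² + 4) → 1.
Since the exponent of (x − 1) increases by 2 each term, convergence requires |x − 1|² < 1, hence R = 1.

R = 1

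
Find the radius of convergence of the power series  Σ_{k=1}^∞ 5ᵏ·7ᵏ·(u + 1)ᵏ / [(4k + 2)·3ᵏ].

Ratio test: |a_{k+1}/a_k| = [(4k + 2)/(4(k+1) + 2)] · 5·7/3 → 35/3 as k → ∞.
Convergence for |u + 1| · 35/3 < 1, i.e. |u + 1| < 3/35. So R = 3/35.

R = 3/35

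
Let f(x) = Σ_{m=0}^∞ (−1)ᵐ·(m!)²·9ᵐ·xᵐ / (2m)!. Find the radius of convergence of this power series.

Ratio test: |a_{m+1}/a_m| = (m+1)²/[(2m+1)·(2m+2)] · 9 → 9/4 as m → ∞.
Thus R = 1/(9/4) = 4/9.

R = 4/9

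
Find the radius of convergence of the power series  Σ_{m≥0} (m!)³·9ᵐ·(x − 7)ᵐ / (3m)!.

R = 3

The ratio of consecutive coefficients is (m+1)³/[(3m+1)·(3m+2)·(3m+3)] · 9 → 1/3.
Hence the series converges for |x − 7| < 1/(1/3) = 3, so the radius of convergence is 3.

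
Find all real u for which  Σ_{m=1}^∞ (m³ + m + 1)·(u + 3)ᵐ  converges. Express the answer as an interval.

By the ratio test, |a_{m+1}/a_m| = ((m+1)³ + (m+1) + 1)/(m³ + m + 1) → 1.
Convergence for |u + 3| < 1, so R = 1.
Endpoint u = -2: the terms have absolute value of order m³, which does not tend to 0, so the series diverges by the divergence test.
At u = -4: the m-th term does not approach 0; divergence by the term test.

(-4, -2)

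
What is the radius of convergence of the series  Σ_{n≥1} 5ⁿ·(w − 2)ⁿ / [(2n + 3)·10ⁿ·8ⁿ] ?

By the ratio test, |a_{n+1}/a_n| = [(2n + 3)/(2(n+1) + 3)] · 5/(10·8) → 1/16.
Thus R = 1/(1/16) = 16.

R = 16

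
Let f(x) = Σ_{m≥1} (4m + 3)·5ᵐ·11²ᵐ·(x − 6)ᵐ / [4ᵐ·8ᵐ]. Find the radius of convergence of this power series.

R = 32/605

The ratio of consecutive coefficients is [(4(m+1) + 3)/(4m + 3)] · 5·121/(4·8) → 605/32.
Hence the series converges for |x − 6| < 1/(605/32) = 32/605, so the radius of convergence is 32/605.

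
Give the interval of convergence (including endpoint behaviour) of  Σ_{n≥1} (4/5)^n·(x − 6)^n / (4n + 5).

[19/4, 29/4)

The ratio of consecutive coefficients is [(4n + 5)/(4(n+1) + 5)] · 4/5 → 4/5.
Hence the series converges for |x − 6| < 1/(4/5) = 5/4, so the radius of convergence is 5/4.
At x = 29/4: the terms are asymptotic to a nonzero constant times 1/n, so the series diverges by limit comparison with Σ 1/n.
Endpoint x = 19/4: the terms alternate in sign and decrease monotonically to 0 in absolute value (size ~ c/n), so the alternating series test gives convergence.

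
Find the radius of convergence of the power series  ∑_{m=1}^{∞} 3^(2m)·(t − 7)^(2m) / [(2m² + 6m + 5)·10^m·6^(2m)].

Ratio test: |a_{m+1}/a_m| = [(2m² + 6m + 5)/(2(m+1)² + 6(m+1) + 5)] · 9/(10·36) → 1/40 as m → ∞.
Successive powers of (t − 7) differ by 2, so the series converges when |t − 7|² · 1/40 < 1, i.e. |t − 7| < √(40). So R = 2√10.

R = 2√10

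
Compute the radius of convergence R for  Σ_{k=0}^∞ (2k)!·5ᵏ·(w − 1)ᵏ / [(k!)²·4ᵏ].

Ratio test: |a_{k+1}/a_k| = (2k+1)·(2k+2)/(k+1)² · 5/4 → 5 as k → ∞.
Thus R = 1/(5) = 1/5.

R = 1/5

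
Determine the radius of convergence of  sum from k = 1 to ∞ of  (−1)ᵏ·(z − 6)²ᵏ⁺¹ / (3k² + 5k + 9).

The ratio of consecutive coefficients is (3k² + 5k + 9)/(3(k+1)² + 5(k+1) + 9) → 1.
Since the exponent of (z − 6) increases by 2 each term, convergence requires |z − 6|² < 1, hence R = 1.

R = 1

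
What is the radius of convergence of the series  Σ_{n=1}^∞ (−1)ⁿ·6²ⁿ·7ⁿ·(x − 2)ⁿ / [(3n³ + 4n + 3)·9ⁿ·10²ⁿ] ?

By the ratio test, |a_{n+1}/a_n| = [(3n³ + 4n + 3)/(3(n+1)³ + 4(n+1) + 3)] · 36·7/(9·100) → 7/25.
Hence the series converges for |x − 2| < 1/(7/25) = 25/7, so the radius of convergence is 25/7.

R = 25/7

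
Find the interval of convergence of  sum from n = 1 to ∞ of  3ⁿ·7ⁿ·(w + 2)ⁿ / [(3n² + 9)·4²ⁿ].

[-58/21, -26/21]

The ratio of consecutive coefficients is [(3n² + 9)/(3(n+1)² + 9)] · 3·7/16 → 21/16.
Hence the series converges for |w + 2| < 1/(21/16) = 16/21, so the radius of convergence is 16/21.
At w = -26/21: the series is dominated by a constant times Σ 1/n², which converges (p = 2 > 1).
Check w = -58/21: the series is dominated by a constant times Σ 1/n², which converges (p = 2 > 1).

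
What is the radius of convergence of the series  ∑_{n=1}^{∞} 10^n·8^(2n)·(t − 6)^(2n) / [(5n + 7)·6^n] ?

By the ratio test, |a_{n+1}/a_n| = [(5n + 7)/(5(n+1) + 7)] · 10·64/6 → 320/3.
Writing y = (t − 6)², the series in y has radius 3/320, so |t − 6| < √(3/320) and R = √15/40.

R = √15/40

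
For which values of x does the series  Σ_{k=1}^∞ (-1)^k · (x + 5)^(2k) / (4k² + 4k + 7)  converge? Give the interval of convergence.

[-6, -4]

The ratio of consecutive coefficients is (4k² + 4k + 7)/(4(k+1)² + 4(k+1) + 7) → 1.
Since the exponent of (x + 5) increases by 2 each term, convergence requires |x + 5|² < 1, hence R = 1.
Check x = -4: the series is dominated by a constant times Σ 1/k², which converges (p = 2 > 1).
When x = -6, the series is dominated by a constant times Σ 1/k², which converges (p = 2 > 1).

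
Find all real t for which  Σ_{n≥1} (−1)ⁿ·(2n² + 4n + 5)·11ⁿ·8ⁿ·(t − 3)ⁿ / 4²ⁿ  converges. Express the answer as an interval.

Ratio test: |a_{n+1}/a_n| = [(2(n+1)² + 4(n+1) + 5)/(2n² + 4n + 5)] · 11·8/16 → 11/2 as n → ∞.
The series converges when 11/2 · |t − 3| < 1, giving R = 2/11.
Check t = 35/11: the terms have absolute value of order n², which does not tend to 0, so the series diverges by the divergence test.
Endpoint t = 31/11: the terms do not tend to 0, so the series diverges.

(31/11, 35/11)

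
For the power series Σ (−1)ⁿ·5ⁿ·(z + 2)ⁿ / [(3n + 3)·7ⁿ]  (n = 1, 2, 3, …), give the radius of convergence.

Apply the ratio test: |a_{n+1}| / |a_n| = [(3n + 3)/(3(n+1) + 3)] · 5/7, which tends to 5/7 as n → ∞.
Thus R = 1/(5/7) = 7/5.

R = 7/5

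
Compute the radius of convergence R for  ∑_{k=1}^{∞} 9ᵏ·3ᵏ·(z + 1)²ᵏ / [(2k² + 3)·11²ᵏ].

By the ratio test, |a_{k+1}/a_k| = [(2k² + 3)/(2(k+1)² + 3)] · 9·3/121 → 27/121.
Successive powers of (z + 1) differ by 2, so the series converges when |z + 1|² · 27/121 < 1, i.e. |z + 1| < √(121/27). So R = 11√3/9.

R = 11√3/9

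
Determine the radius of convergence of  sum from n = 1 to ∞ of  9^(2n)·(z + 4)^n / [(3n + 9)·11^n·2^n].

R = 22/81

Apply the ratio test: |a_{n+1}| / |a_n| = [(3n + 9)/(3(n+1) + 9)] · 81/(11·2), which tends to 81/22 as n → ∞.
Hence the series converges for |z + 4| < 1/(81/22) = 22/81, so the radius of convergence is 22/81.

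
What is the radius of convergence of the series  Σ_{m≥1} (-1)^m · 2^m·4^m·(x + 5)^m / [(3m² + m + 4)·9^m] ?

R = 9/8

Apply the ratio test: |a_{m+1}| / |a_m| = [(3m² + m + 4)/(3(m+1)² + (m+1) + 4)] · 2·4/9, which tends to 8/9 as m → ∞.
The series converges when 8/9 · |x + 5| < 1, giving R = 9/8.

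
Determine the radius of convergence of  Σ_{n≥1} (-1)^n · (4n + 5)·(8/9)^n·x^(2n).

Apply the ratio test: |a_{n+1}| / |a_n| = [(4(n+1) + 5)/(4n + 5)] · 8/9, which tends to 8/9 as n → ∞.
Writing y = x², the series in y has radius 9/8, so |x| < √(9/8) and R = 3√2/4.

R = 3√2/4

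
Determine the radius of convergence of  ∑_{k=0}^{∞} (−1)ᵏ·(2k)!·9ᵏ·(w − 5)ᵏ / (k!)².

R = 1/36

Apply the ratio test: |a_{k+1}| / |a_k| = (2k+1)·(2k+2)/(k+1)² · 9, which tends to 36 as k → ∞.
Convergence for |w − 5| · 36 < 1, i.e. |w − 5| < 1/36. So R = 1/36.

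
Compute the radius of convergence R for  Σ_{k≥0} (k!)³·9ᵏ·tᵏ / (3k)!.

Apply the ratio test: |a_{k+1}| / |a_k| = (k+1)³/[(3k+1)·(3k+2)·(3k+3)] · 9, which tends to 1/3 as k → ∞.
The series converges when 1/3 · |t| < 1, giving R = 3.

R = 3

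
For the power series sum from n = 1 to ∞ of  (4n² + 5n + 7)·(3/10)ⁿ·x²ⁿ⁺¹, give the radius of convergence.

R = √30/3

Apply the ratio test: |a_{n+1}| / |a_n| = [(4(n+1)² + 5(n+1) + 7)/(4n² + 5n + 7)] · 3/10, which tends to 3/10 as n → ∞.
Writing y = x², the series in y has radius 10/3, so |x| < √(10/3) and R = √30/3.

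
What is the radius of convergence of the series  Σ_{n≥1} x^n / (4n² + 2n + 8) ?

The ratio of consecutive coefficients is (4n² + 2n + 8)/(4(n+1)² + 2(n+1) + 8) → 1.
Convergence for |x| < 1, so R = 1.

R = 1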